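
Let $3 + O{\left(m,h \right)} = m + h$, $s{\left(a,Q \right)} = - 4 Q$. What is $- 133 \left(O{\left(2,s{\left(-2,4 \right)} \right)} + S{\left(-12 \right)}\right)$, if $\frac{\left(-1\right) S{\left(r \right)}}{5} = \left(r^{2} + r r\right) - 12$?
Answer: $185801$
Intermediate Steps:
$S{\left(r \right)} = 60 - 10 r^{2}$ ($S{\left(r \right)} = - 5 \left(\left(r^{2} + r r\right) - 12\right) = - 5 \left(\left(r^{2} + r^{2}\right) - 12\right) = - 5 \left(2 r^{2} - 12\right) = - 5 \left(-12 + 2 r^{2}\right) = 60 - 10 r^{2}$)
$O{\left(m,h \right)} = -3 + h + m$ ($O{\left(m,h \right)} = -3 + \left(m + h\right) = -3 + \left(h + m\right) = -3 + h + m$)
$- 133 \left(O{\left(2,s{\left(-2,4 \right)} \right)} + S{\left(-12 \right)}\right) = - 133 \left(\left(-3 - 16 + 2\right) + \left(60 - 10 \left(-12\right)^{2}\right)\right) = - 133 \left(\left(-3 - 16 + 2\right) + \left(60 - 1440\right)\right) = - 133 \left(-17 + \left(60 - 1440\right)\right) = - 133 \left(-17 - 1380\right) = \left(-133\right) \left(-1397\right) = 185801$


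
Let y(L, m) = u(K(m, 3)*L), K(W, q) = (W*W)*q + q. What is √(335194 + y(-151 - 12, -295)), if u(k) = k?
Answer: 2*I*√10555130 ≈ 6497.7*I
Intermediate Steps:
K(W, q) = q + q*W² (K(W, q) = W²*q + q = q*W² + q = q + q*W²)
y(L, m) = L*(3 + 3*m²) (y(L, m) = (3*(1 + m²))*L = (3 + 3*m²)*L = L*(3 + 3*m²))
√(335194 + y(-151 - 12, -295)) = √(335194 + 3*(-151 - 12)*(1 + (-295)²)) = √(335194 + 3*(-163)*(1 + 87025)) = √(335194 + 3*(-163)*87026) = √(335194 - 42555714) = √(-42220520) = 2*I*√10555130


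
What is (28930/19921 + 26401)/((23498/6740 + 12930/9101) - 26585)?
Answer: -1466498864961170/1476365746593511 ≈ -0.99332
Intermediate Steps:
(28930/19921 + 26401)/((23498/6740 + 12930/9101) - 26585) = (28930*(1/19921) + 26401)/((23498*(1/6740) + 12930*(1/9101)) - 26585) = (2630/1811 + 26401)/((11749/3370 + 12930/9101) - 26585) = 47814841/(1811*(150501749/30670370 - 26585)) = 47814841/(1811*(-815221284701/30670370)) = (47814841/1811)*(-30670370/815221284701) = -1466498864961170/1476365746593511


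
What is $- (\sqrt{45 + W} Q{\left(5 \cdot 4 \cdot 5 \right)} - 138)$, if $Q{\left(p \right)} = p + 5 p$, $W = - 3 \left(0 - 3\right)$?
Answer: $138 - 1800 \sqrt{6} \approx -4271.1$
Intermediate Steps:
$W = 9$ ($W = \left(-3\right) \left(-3\right) = 9$)
$Q{\left(p \right)} = 6 p$
$- (\sqrt{45 + W} Q{\left(5 \cdot 4 \cdot 5 \right)} - 138) = - (\sqrt{45 + 9} \cdot 6 \cdot 5 \cdot 4 \cdot 5 - 138) = - (\sqrt{54} \cdot 6 \cdot 20 \cdot 5 - 138) = - (3 \sqrt{6} \cdot 6 \cdot 100 - 138) = - (3 \sqrt{6} \cdot 600 - 138) = - (1800 \sqrt{6} - 138) = - (-138 + 1800 \sqrt{6}) = 138 - 1800 \sqrt{6}$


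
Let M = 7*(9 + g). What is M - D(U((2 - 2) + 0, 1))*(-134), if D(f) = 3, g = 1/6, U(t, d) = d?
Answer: 2797/6 ≈ 466.17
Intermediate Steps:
g = ⅙ ≈ 0.16667
M = 385/6 (M = 7*(9 + ⅙) = 7*(55/6) = 385/6 ≈ 64.167)
M - D(U((2 - 2) + 0, 1))*(-134) = 385/6 - 3*(-134) = 385/6 - 1*(-402) = 385/6 + 402 = 2797/6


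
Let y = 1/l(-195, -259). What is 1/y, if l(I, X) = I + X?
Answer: -454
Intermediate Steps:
y = -1/454 (y = 1/(-195 - 259) = 1/(-454) = -1/454 ≈ -0.0022026)
1/y = 1/(-1/454) = -454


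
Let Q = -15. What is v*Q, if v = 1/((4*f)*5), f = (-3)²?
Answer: -1/12 ≈ -0.083333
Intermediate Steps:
f = 9
v = 1/180 (v = 1/((4*9)*5) = 1/(36*5) = 1/180 ≈ 0.0055556)
v*Q = (1/180)*(-15) = -1/12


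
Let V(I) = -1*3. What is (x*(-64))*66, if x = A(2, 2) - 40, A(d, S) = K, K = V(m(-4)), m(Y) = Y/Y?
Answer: 181632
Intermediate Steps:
m(Y) = 1
V(I) = -3
K = -3
A(d, S) = -3
x = -43 (x = -3 - 40 = -43)
(x*(-64))*66 = -43*(-64)*66 = 2752*66 = 181632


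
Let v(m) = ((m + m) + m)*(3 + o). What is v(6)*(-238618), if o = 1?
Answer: -17180496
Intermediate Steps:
v(m) = 12*m (v(m) = ((m + m) + m)*(3 + 1) = (2*m + m)*4 = (3*m)*4 = 12*m)
v(6)*(-238618) = (12*6)*(-238618) = 72*(-238618) = -17180496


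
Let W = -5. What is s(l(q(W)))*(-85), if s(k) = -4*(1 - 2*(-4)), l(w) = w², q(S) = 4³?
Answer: 3060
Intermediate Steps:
q(S) = 64
s(k) = -36 (s(k) = -4*(1 + 8) = -4*9 = -36)
s(l(q(W)))*(-85) = -36*(-85) = 3060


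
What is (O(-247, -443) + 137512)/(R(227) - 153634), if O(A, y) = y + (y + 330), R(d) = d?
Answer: -136956/153407 ≈ -0.89276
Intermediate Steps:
O(A, y) = 330 + 2*y (O(A, y) = y + (330 + y) = 330 + 2*y)
(O(-247, -443) + 137512)/(R(227) - 153634) = ((330 + 2*(-443)) + 137512)/(227 - 153634) = ((330 - 886) + 137512)/(-153407) = (-556 + 137512)*(-1/153407) = 136956*(-1/153407) = -136956/153407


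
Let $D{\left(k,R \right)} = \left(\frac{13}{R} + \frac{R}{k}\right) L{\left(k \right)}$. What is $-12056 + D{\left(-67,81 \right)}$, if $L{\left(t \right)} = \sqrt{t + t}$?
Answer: $-12056 - \frac{5690 i \sqrt{134}}{5427} \approx -12056.0 - 12.137 i$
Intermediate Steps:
$L{\left(t \right)} = \sqrt{2} \sqrt{t}$ ($L{\left(t \right)} = \sqrt{2 t} = \sqrt{2} \sqrt{t}$)
$D{\left(k,R \right)} = \sqrt{2} \sqrt{k} \left(\frac{13}{R} + \frac{R}{k}\right)$ ($D{\left(k,R \right)} = \left(\frac{13}{R} + \frac{R}{k}\right) \sqrt{2} \sqrt{k} = \sqrt{2} \sqrt{k} \left(\frac{13}{R} + \frac{R}{k}\right)$)
$-12056 + D{\left(-67,81 \right)} = -12056 + \frac{\sqrt{2} \left(81^{2} + 13 \left(-67\right)\right)}{81 i \sqrt{67}} = -12056 + \sqrt{2} \cdot \frac{1}{81} \left(- \frac{i \sqrt{67}}{67}\right) \left(6561 - 871\right) = -12056 + \sqrt{2} \cdot \frac{1}{81} \left(- \frac{i \sqrt{67}}{67}\right) 5690 = -12056 - \frac{5690 i \sqrt{134}}{5427}$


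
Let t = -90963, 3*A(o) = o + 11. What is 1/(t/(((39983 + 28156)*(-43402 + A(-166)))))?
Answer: 986963131/30321 ≈ 32550.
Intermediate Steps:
A(o) = 11/3 + o/3 (A(o) = (o + 11)/3 = (11 + o)/3 = 11/3 + o/3)
1/(t/(((39983 + 28156)*(-43402 + A(-166))))) = 1/(-90963*1/((-43402 + (11/3 + (⅓)*(-166)))*(39983 + 28156))) = 1/(-90963*1/(68139*(-43402 + (11/3 - 166/3)))) = 1/(-90963*1/(68139*(-43402 - 155/3))) = 1/(-90963/(68139*(-130361/3))) = 1/(-90963/(-2960889393)) = 1/(-90963*(-1/2960889393)) = 1/(30321/986963131) = 986963131/30321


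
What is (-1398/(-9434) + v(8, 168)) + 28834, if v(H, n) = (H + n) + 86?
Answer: 137246531/4717 ≈ 29096.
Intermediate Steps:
v(H, n) = 86 + H + n
(-1398/(-9434) + v(8, 168)) + 28834 = (-1398/(-9434) + (86 + 8 + 168)) + 28834 = (-1398*(-1/9434) + 262) + 28834 = (699/4717 + 262) + 28834 = 1236553/4717 + 28834 = 137246531/4717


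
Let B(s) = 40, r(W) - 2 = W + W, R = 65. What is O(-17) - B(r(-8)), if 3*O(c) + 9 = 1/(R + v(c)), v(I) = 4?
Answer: -8900/207 ≈ -42.995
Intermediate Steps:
r(W) = 2 + 2*W (r(W) = 2 + (W + W) = 2 + 2*W)
O(c) = -620/207 (O(c) = -3 + 1/(3*(65 + 4)) = -3 + (1/3)/69 = -3 + (1/3)*(1/69) = -3 + 1/207 = -620/207)
O(-17) - B(r(-8)) = -620/207 - 1*40 = -620/207 - 40 = -8900/207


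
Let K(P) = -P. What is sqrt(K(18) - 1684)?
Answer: I*sqrt(1702) ≈ 41.255*I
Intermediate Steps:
sqrt(K(18) - 1684) = sqrt(-1*18 - 1684) = sqrt(-18 - 1684) = sqrt(-1702) = I*sqrt(1702)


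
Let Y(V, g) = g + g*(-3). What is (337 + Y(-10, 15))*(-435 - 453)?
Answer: -272616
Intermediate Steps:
Y(V, g) = -2*g (Y(V, g) = g - 3*g = -2*g)
(337 + Y(-10, 15))*(-435 - 453) = (337 - 2*15)*(-435 - 453) = (337 - 30)*(-888) = 307*(-888) = -272616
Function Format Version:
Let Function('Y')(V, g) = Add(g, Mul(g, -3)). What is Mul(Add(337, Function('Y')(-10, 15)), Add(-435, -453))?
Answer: -272616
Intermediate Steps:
Function('Y')(V, g) = Mul(-2, g) (Function('Y')(V, g) = Add(g, Mul(-3, g)) = Mul(-2, g))
Mul(Add(337, Function('Y')(-10, 15)), Add(-435, -453)) = Mul(Add(337, Mul(-2, 15)), Add(-435, -453)) = Mul(Add(337, -30), -888) = Mul(307, -888) = -272616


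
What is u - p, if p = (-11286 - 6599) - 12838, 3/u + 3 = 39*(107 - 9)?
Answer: 39110380/1273 ≈ 30723.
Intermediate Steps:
u = 1/1273 (u = 3/(-3 + 39*(107 - 9)) = 3/(-3 + 39*98) = 3/(-3 + 3822) = 3/3819 = 3*(1/3819) = 1/1273 ≈ 0.00078555)
p = -30723 (p = -17885 - 12838 = -30723)
u - p = 1/1273 - 1*(-30723) = 1/1273 + 30723 = 39110380/1273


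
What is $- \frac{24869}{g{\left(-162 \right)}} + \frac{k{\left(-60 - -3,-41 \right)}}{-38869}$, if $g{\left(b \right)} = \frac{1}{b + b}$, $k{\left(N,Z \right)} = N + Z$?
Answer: $\frac{313189144262}{38869} \approx 8.0576 \cdot 10^{6}$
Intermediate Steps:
$g{\left(b \right)} = \frac{1}{2 b}$
$- \frac{24869}{g{\left(-162 \right)}} + \frac{k{\left(-60 - -3,-41 \right)}}{-38869} = - \frac{24869}{\frac{1}{2} \frac{1}{-162}} + \frac{\left(-60 - -3\right) - 41}{-38869} = - \frac{24869}{\frac{1}{2} \left(- \frac{1}{162}\right)} + \left(\left(-60 + 3\right) - 41\right) \left(- \frac{1}{38869}\right) = - \frac{24869}{- \frac{1}{324}} + \left(-57 - 41\right) \left(- \frac{1}{38869}\right) = \left(-24869\right) \left(-324\right) - - \frac{98}{38869} = 8057556 + \frac{98}{38869} = \frac{313189144262}{38869}$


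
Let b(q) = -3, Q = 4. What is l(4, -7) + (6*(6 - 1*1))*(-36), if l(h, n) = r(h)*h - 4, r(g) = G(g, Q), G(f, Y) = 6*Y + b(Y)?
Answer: -1000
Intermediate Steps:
G(f, Y) = -3 + 6*Y (G(f, Y) = 6*Y - 3 = -3 + 6*Y)
r(g) = 21 (r(g) = -3 + 6*4 = -3 + 24 = 21)
l(h, n) = -4 + 21*h (l(h, n) = 21*h - 4 = -4 + 21*h)
l(4, -7) + (6*(6 - 1*1))*(-36) = (-4 + 21*4) + (6*(6 - 1*1))*(-36) = (-4 + 84) + (6*(6 - 1))*(-36) = 80 + (6*5)*(-36) = 80 + 30*(-36) = 80 - 1080 = -1000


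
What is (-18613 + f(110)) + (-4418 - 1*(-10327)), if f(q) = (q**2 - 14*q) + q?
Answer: -2034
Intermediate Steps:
f(q) = q**2 - 13*q
(-18613 + f(110)) + (-4418 - 1*(-10327)) = (-18613 + 110*(-13 + 110)) + (-4418 - 1*(-10327)) = (-18613 + 110*97) + (-4418 + 10327) = (-18613 + 10670) + 5909 = -7943 + 5909 = -2034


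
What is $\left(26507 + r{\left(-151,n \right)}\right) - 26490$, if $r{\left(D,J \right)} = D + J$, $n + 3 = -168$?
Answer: $-305$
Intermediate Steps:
$n = -171$ ($n = -3 - 168 = -171$)
$\left(26507 + r{\left(-151,n \right)}\right) - 26490 = \left(26507 - 322\right) - 26490 = 26185 - 26490 = -305$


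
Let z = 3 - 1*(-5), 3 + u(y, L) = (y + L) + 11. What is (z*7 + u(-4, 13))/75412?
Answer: 73/75412 ≈ 0.00096802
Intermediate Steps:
u(y, L) = 8 + L + y (u(y, L) = -3 + ((y + L) + 11) = -3 + ((L + y) + 11) = -3 + (11 + L + y) = 8 + L + y)
z = 8 (z = 3 + 5 = 8)
(z*7 + u(-4, 13))/75412 = (8*7 + (8 + 13 - 4))/75412 = (56 + 17)*(1/75412) = 73*(1/75412) = 73/75412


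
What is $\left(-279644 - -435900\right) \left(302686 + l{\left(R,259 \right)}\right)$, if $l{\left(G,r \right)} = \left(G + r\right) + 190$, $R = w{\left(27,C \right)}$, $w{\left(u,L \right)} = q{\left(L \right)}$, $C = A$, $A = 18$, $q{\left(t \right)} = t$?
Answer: $47369475168$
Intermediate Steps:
$C = 18$
$w{\left(u,L \right)} = L$
$R = 18$
$l{\left(G,r \right)} = 190 + G + r$
$\left(-279644 - -435900\right) \left(302686 + l{\left(R,259 \right)}\right) = \left(-279644 - -435900\right) \left(302686 + \left(190 + 18 + 259\right)\right) = \left(-279644 + 435900\right) \left(302686 + 467\right) = 156256 \cdot 303153 = 47369475168$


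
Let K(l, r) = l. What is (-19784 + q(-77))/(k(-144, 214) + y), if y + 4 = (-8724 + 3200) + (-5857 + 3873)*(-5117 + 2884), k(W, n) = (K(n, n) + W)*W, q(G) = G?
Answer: -19861/4414664 ≈ -0.0044989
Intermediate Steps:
k(W, n) = W*(W + n) (k(W, n) = (n + W)*W = (W + n)*W = W*(W + n))
y = 4424744 (y = -4 + ((-8724 + 3200) + (-5857 + 3873)*(-5117 + 2884)) = -4 + (-5524 - 1984*(-2233)) = -4 + (-5524 + 4430272) = -4 + 4424748 = 4424744)
(-19784 + q(-77))/(k(-144, 214) + y) = (-19784 - 77)/(-144*(-144 + 214) + 4424744) = -19861/(-144*70 + 4424744) = -19861/(-10080 + 4424744) = -19861/4414664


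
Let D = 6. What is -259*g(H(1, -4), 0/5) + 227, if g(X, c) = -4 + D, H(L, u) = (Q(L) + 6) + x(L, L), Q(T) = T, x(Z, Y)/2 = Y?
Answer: -291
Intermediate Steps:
x(Z, Y) = 2*Y
H(L, u) = 6 + 3*L (H(L, u) = (L + 6) + 2*L = (6 + L) + 2*L = 6 + 3*L)
g(X, c) = 2 (g(X, c) = -4 + 6 = 2)
-259*g(H(1, -4), 0/5) + 227 = -259*2 + 227 = -518 + 227 = -291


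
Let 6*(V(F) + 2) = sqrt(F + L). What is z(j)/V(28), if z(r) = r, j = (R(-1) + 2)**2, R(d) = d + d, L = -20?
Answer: 0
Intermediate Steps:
V(F) = -2 + sqrt(-20 + F)/6 (V(F) = -2 + sqrt(F - 20)/6 = -2 + sqrt(-20 + F)/6)
R(d) = 2*d
j = 0 (j = (2*(-1) + 2)**2 = (-2 + 2)**2 = 0**2 = 0)
z(j)/V(28) = 0/(-2 + sqrt(-20 + 28)/6) = 0/(-2 + sqrt(8)/6) = 0/(-2 + (2*sqrt(2))/6) = 0/(-2 + sqrt(2)/3) = 0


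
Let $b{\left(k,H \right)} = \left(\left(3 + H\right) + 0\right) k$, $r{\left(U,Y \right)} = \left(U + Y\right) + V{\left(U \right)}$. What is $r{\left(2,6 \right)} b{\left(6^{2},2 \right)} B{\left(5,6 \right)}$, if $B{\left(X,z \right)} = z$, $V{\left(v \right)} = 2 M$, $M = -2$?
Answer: $4320$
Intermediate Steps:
$V{\left(v \right)} = -4$ ($V{\left(v \right)} = 2 \left(-2\right) = -4$)
$r{\left(U,Y \right)} = -4 + U + Y$ ($r{\left(U,Y \right)} = \left(U + Y\right) - 4 = -4 + U + Y$)
$b{\left(k,H \right)} = k \left(3 + H\right)$ ($b{\left(k,H \right)} = \left(3 + H\right) k = k \left(3 + H\right)$)
$r{\left(2,6 \right)} b{\left(6^{2},2 \right)} B{\left(5,6 \right)} = \left(-4 + 2 + 6\right) 6^{2} \left(3 + 2\right) 6 = 4 \cdot 36 \cdot 5 \cdot 6 = 4 \cdot 180 \cdot 6 = 720 \cdot 6 = 4320$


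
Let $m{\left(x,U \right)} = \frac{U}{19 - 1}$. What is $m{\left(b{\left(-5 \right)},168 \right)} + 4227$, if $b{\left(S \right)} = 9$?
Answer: $\frac{12709}{3} \approx 4236.3$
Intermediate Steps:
$m{\left(x,U \right)} = \frac{U}{18}$
$m{\left(b{\left(-5 \right)},168 \right)} + 4227 = \frac{1}{18} \cdot 168 + 4227 = \frac{28}{3} + 4227 = \frac{12709}{3}$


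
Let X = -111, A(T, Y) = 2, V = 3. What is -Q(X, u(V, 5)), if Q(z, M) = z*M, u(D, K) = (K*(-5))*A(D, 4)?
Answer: -5550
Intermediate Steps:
u(D, K) = -10*K (u(D, K) = (K*(-5))*2 = -5*K*2 = -10*K)
Q(z, M) = M*z
-Q(X, u(V, 5)) = -(-10*5)*(-111) = -(-50)*(-111) = -1*5550 = -5550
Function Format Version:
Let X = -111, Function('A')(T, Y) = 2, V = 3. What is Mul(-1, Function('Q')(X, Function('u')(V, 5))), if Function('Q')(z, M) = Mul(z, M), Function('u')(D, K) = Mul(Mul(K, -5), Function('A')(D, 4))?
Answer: -5550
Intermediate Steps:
Function('u')(D, K) = Mul(-10, K) (Function('u')(D, K) = Mul(Mul(K, -5), 2) = Mul(Mul(-5, K), 2) = Mul(-10, K))
Function('Q')(z, M) = Mul(M, z)
Mul(-1, Function('Q')(X, Function('u')(V, 5))) = Mul(-1, Mul(Mul(-10, 5), -111)) = Mul(-1, Mul(-50, -111)) = Mul(-1, 5550) = -5550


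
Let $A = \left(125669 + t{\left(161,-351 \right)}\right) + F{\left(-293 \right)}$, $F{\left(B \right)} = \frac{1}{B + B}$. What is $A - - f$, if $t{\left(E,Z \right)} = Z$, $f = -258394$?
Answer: $- \frac{77982537}{586} \approx -1.3308 \cdot 10^{5}$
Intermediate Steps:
$F{\left(B \right)} = \frac{1}{2 B}$
$A = \frac{73436347}{586}$ ($A = \left(125669 - 351\right) + \frac{1}{2 \left(-293\right)} = 125318 + \frac{1}{2} \left(- \frac{1}{293}\right) = 125318 - \frac{1}{586} = \frac{73436347}{586} \approx 1.2532 \cdot 10^{5}$)
$A - - f = \frac{73436347}{586} - \left(-1\right) \left(-258394\right) = \frac{73436347}{586} - 258394 = - \frac{77982537}{586}$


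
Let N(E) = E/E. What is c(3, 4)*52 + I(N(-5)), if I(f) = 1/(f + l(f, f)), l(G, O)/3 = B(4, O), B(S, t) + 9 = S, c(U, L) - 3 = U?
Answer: 4367/14 ≈ 311.93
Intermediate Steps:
c(U, L) = 3 + U
B(S, t) = -9 + S
l(G, O) = -15 (l(G, O) = 3*(-9 + 4) = 3*(-5) = -15)
N(E) = 1
I(f) = 1/(-15 + f) (I(f) = 1/(f - 15) = 1/(-15 + f))
c(3, 4)*52 + I(N(-5)) = (3 + 3)*52 + 1/(-15 + 1) = 6*52 + 1/(-14) = 312 - 1/14 = 4367/14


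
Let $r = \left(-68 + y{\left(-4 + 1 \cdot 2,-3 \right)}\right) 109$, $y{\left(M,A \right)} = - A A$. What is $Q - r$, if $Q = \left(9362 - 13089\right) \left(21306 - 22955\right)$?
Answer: $6154216$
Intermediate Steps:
$y{\left(M,A \right)} = - A^{2}$
$Q = 6145823$ ($Q = \left(-3727\right) \left(-1649\right) = 6145823$)
$r = -8393$ ($r = \left(-68 - \left(-3\right)^{2}\right) 109 = \left(-68 - 9\right) 109 = \left(-77\right) 109 = -8393$)
$Q - r = 6145823 - -8393 = 6145823 + 8393 = 6154216$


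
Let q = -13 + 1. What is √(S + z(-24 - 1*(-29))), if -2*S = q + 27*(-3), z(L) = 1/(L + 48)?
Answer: √522686/106 ≈ 6.8205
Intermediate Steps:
q = -12
z(L) = 1/(48 + L)
S = 93/2 (S = -(-12 + 27*(-3))/2 = -(-12 - 81)/2 = -½*(-93) = 93/2 ≈ 46.500)
√(S + z(-24 - 1*(-29))) = √(93/2 + 1/(48 + (-24 - 1*(-29)))) = √(93/2 + 1/(48 + (-24 + 29))) = √(93/2 + 1/(48 + 5)) = √(93/2 + 1/53) = √(4931/106) = √522686/106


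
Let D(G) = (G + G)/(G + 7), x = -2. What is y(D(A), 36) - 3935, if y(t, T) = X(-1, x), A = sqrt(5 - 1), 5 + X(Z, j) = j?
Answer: -3942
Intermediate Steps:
X(Z, j) = -5 + j
A = 2 (A = sqrt(4) = 2)
D(G) = 2*G/(7 + G) (D(G) = (2*G)/(7 + G) = 2*G/(7 + G))
y(t, T) = -7 (y(t, T) = -5 - 2 = -7)
y(D(A), 36) - 3935 = -7 - 3935 = -3942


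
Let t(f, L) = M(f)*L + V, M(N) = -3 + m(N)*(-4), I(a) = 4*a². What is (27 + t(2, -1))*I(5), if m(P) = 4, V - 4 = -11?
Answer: 3900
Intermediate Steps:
V = -7 (V = 4 - 11 = -7)
M(N) = -19 (M(N) = -3 + 4*(-4) = -3 - 16 = -19)
t(f, L) = -7 - 19*L (t(f, L) = -19*L - 7 = -7 - 19*L)
(27 + t(2, -1))*I(5) = (27 + (-7 - 19*(-1)))*(4*5²) = (27 + (-7 + 19))*(4*25) = (27 + 12)*100 = 39*100 = 3900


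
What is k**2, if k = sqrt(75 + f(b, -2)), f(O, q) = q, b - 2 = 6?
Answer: 73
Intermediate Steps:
b = 8 (b = 2 + 6 = 8)
k = sqrt(73) (k = sqrt(75 - 2) = sqrt(73) ≈ 8.5440)
k**2 = (sqrt(73))**2 = 73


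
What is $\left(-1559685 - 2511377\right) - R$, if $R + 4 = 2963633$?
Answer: $-7034691$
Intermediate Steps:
$R = 2963629$ ($R = -4 + 2963633 = 2963629$)
$\left(-1559685 - 2511377\right) - R = \left(-1559685 - 2511377\right) - 2963629 = -4071062 - 2963629 = -7034691$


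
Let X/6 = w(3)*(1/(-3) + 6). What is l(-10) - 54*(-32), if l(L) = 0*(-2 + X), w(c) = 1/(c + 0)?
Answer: 1728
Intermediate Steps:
w(c) = 1/c
X = 34/3 (X = 6*((1/(-3) + 6)/3) = 6*((-1/3 + 6)/3) = 6*((1/3)*(17/3)) = 6*(17/9) = 34/3 ≈ 11.333)
l(L) = 0 (l(L) = 0*(-2 + 34/3) = 0*(28/3) = 0)
l(-10) - 54*(-32) = 0 - 54*(-32) = 0 + 1728 = 1728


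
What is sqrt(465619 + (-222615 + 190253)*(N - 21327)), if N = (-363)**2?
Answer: I*sqrt(3573658385) ≈ 59780.0*I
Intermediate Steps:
N = 131769
sqrt(465619 + (-222615 + 190253)*(N - 21327)) = sqrt(465619 + (-222615 + 190253)*(131769 - 21327)) = sqrt(465619 - 32362*110442) = sqrt(465619 - 3574124004) = sqrt(-3573658385) = I*sqrt(3573658385)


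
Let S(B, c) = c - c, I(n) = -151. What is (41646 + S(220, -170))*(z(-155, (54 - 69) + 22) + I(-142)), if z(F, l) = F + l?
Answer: -12452154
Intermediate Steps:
S(B, c) = 0
(41646 + S(220, -170))*(z(-155, (54 - 69) + 22) + I(-142)) = (41646 + 0)*((-155 + ((54 - 69) + 22)) - 151) = 41646*((-155 + (-15 + 22)) - 151) = 41646*((-155 + 7) - 151) = 41646*(-148 - 151) = 41646*(-299) = -12452154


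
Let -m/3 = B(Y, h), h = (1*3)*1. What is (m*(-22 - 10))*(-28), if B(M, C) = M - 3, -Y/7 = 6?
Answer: 120960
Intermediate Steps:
Y = -42 (Y = -7*6 = -42)
h = 3 (h = 3*1 = 3)
B(M, C) = -3 + M
m = 135 (m = -3*(-3 - 42) = -3*(-45) = 135)
(m*(-22 - 10))*(-28) = (135*(-22 - 10))*(-28) = (135*(-32))*(-28) = -4320*(-28) = 120960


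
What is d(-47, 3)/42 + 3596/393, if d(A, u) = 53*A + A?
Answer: -141067/2751 ≈ -51.278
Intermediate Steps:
d(A, u) = 54*A
d(-47, 3)/42 + 3596/393 = (54*(-47))/42 + 3596/393 = -2538*1/42 + 3596*(1/393) = -423/7 + 3596/393 = -141067/2751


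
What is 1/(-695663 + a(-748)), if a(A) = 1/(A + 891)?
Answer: -143/99479808 ≈ -1.4375e-6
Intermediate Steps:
a(A) = 1/(891 + A)
1/(-695663 + a(-748)) = 1/(-695663 + 1/(891 - 748)) = 1/(-695663 + 1/143) = 1/(-99479808/143) = -143/99479808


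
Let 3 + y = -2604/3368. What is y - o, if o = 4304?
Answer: -3627145/842 ≈ -4307.8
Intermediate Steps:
y = -3177/842 (y = -3 - 2604/3368 = -3 - 2604*1/3368 = -3 - 651/842 = -3177/842 ≈ -3.7732)
y - o = -3177/842 - 1*4304 = -3177/842 - 4304 = -3627145/842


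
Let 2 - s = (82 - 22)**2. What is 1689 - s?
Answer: 5287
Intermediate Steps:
s = -3598 (s = 2 - (82 - 22)**2 = 2 - 1*60**2 = 2 - 1*3600 = 2 - 3600 = -3598)
1689 - s = 1689 - 1*(-3598) = 1689 + 3598 = 5287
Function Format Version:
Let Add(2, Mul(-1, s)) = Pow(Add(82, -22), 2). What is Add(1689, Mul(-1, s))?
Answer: 5287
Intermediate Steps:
s = -3598 (s = Add(2, Mul(-1, Pow(Add(82, -22), 2))) = Add(2, Mul(-1, Pow(60, 2))) = Add(2, Mul(-1, 3600)) = Add(2, -3600) = -3598)
Add(1689, Mul(-1, s)) = Add(1689, Mul(-1, -3598)) = Add(1689, 3598) = 5287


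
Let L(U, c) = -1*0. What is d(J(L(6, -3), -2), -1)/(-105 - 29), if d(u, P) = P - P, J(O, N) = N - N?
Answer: 0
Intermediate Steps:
L(U, c) = 0
J(O, N) = 0
d(u, P) = 0
d(J(L(6, -3), -2), -1)/(-105 - 29) = 0/(-105 - 29) = 0/(-134) = 0*(-1/134) = 0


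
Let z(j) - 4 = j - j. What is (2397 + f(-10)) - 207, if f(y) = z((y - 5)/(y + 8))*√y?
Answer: 2190 + 4*I*√10 ≈ 2190.0 + 12.649*I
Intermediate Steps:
z(j) = 4 (z(j) = 4 + (j - j) = 4 + 0 = 4)
f(y) = 4*√y
(2397 + f(-10)) - 207 = (2397 + 4*√(-10)) - 207 = (2397 + 4*(I*√10)) - 207 = (2397 + 4*I*√10) - 207 = 2190 + 4*I*√10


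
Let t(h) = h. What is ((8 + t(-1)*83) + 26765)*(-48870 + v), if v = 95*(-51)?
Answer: -1433653350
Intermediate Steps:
v = -4845
((8 + t(-1)*83) + 26765)*(-48870 + v) = ((8 - 1*83) + 26765)*(-48870 - 4845) = ((8 - 83) + 26765)*(-53715) = (-75 + 26765)*(-53715) = 26690*(-53715) = -1433653350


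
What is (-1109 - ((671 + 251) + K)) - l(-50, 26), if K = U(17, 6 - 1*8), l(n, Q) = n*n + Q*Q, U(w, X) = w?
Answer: -5224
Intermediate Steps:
l(n, Q) = Q**2 + n**2 (l(n, Q) = n**2 + Q**2 = Q**2 + n**2)
K = 17
(-1109 - ((671 + 251) + K)) - l(-50, 26) = (-1109 - ((671 + 251) + 17)) - (26**2 + (-50)**2) = (-1109 - (922 + 17)) - (676 + 2500) = (-1109 - 1*939) - 1*3176 = (-1109 - 939) - 3176 = -2048 - 3176 = -5224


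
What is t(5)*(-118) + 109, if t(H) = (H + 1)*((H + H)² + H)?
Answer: -74231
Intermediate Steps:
t(H) = (1 + H)*(H + 4*H²) (t(H) = (1 + H)*((2*H)² + H) = (1 + H)*(4*H² + H) = (1 + H)*(H + 4*H²))
t(5)*(-118) + 109 = (5*(1 + 4*5² + 5*5))*(-118) + 109 = (5*(1 + 4*25 + 25))*(-118) + 109 = (5*(1 + 100 + 25))*(-118) + 109 = (5*126)*(-118) + 109 = 630*(-118) + 109 = -74340 + 109 = -74231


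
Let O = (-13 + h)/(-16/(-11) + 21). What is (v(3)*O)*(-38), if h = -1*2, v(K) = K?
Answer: 990/13 ≈ 76.154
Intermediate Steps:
h = -2
O = -165/247 (O = (-13 - 2)/(-16/(-11) + 21) = -15/(-16*(-1/11) + 21) = -15/(16/11 + 21) = -15/247/11 = -15*11/247 = -165/247 ≈ -0.66802)
(v(3)*O)*(-38) = (3*(-165/247))*(-38) = -495/247*(-38) = 990/13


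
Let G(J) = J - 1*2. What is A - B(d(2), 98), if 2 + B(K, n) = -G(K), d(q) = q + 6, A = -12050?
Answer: -12042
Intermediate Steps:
G(J) = -2 + J (G(J) = J - 2 = -2 + J)
d(q) = 6 + q
B(K, n) = -K (B(K, n) = -2 - (-2 + K) = -2 + (2 - K) = -K)
A - B(d(2), 98) = -12050 - (-1)*(6 + 2) = -12050 - (-1)*8 = -12050 - 1*(-8) = -12050 + 8 = -12042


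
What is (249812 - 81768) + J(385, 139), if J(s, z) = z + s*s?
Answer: 316408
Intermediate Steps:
J(s, z) = z + s²
(249812 - 81768) + J(385, 139) = (249812 - 81768) + (139 + 385²) = 168044 + (139 + 148225) = 168044 + 148364 = 316408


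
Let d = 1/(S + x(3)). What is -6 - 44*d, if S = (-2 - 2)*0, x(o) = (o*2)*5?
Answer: -112/15 ≈ -7.4667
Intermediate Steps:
x(o) = 10*o (x(o) = (2*o)*5 = 10*o)
S = 0 (S = -4*0 = 0)
d = 1/30 (d = 1/(0 + 10*3) = 1/(0 + 30) = 1/30 ≈ 0.033333)
-6 - 44*d = -6 - 44*1/30 = -6 - 22/15 = -112/15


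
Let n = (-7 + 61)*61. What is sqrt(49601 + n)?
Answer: sqrt(52895) ≈ 229.99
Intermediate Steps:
n = 3294 (n = 54*61 = 3294)
sqrt(49601 + n) = sqrt(49601 + 3294) = sqrt(52895)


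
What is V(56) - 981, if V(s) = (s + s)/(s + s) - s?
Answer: -1036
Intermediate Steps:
V(s) = 1 - s (V(s) = (2*s)/((2*s)) - s = (2*s)*(1/(2*s)) - s = 1 - s)
V(56) - 981 = (1 - 1*56) - 981 = (1 - 56) - 981 = -55 - 981 = -1036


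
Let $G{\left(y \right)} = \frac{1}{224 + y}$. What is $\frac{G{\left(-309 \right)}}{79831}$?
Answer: $- \frac{1}{6785635} \approx -1.4737 \cdot 10^{-7}$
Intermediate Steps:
$\frac{G{\left(-309 \right)}}{79831} = \frac{1}{\left(224 - 309\right) 79831} = \frac{1}{-85} \cdot \frac{1}{79831} = \left(- \frac{1}{85}\right) \frac{1}{79831} = - \frac{1}{6785635}$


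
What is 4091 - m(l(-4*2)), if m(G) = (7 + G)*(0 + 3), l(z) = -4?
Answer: 4082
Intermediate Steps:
m(G) = 21 + 3*G (m(G) = (7 + G)*3 = 21 + 3*G)
4091 - m(l(-4*2)) = 4091 - (21 + 3*(-4)) = 4091 - (21 - 12) = 4091 - 1*9 = 4091 - 9 = 4082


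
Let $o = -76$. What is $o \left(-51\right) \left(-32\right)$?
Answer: $-124032$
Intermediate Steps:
$o \left(-51\right) \left(-32\right) = \left(-76\right) \left(-51\right) \left(-32\right) = 3876 \left(-32\right) = -124032$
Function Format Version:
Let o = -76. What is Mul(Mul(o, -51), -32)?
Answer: -124032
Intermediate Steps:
Mul(Mul(o, -51), -32) = Mul(Mul(-76, -51), -32) = Mul(3876, -32) = -124032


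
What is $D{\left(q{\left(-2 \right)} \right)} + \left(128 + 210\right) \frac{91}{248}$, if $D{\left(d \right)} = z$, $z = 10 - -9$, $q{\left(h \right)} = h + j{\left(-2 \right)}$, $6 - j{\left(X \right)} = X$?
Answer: $\frac{17735}{124} \approx 143.02$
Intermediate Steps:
$j{\left(X \right)} = 6 - X$
$q{\left(h \right)} = 8 + h$ ($q{\left(h \right)} = h + \left(6 - -2\right) = h + \left(6 + 2\right) = h + 8 = 8 + h$)
$z = 19$ ($z = 10 + 9 = 19$)
$D{\left(d \right)} = 19$
$D{\left(q{\left(-2 \right)} \right)} + \left(128 + 210\right) \frac{91}{248} = 19 + \left(128 + 210\right) \frac{91}{248} = 19 + 338 \cdot 91 \cdot \frac{1}{248} = 19 + 338 \cdot \frac{91}{248} = 19 + \frac{15379}{124} = \frac{17735}{124}$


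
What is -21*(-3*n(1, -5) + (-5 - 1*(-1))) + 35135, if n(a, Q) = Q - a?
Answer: 34841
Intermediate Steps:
-21*(-3*n(1, -5) + (-5 - 1*(-1))) + 35135 = -21*(-3*(-5 - 1*1) + (-5 - 1*(-1))) + 35135 = -21*(-3*(-5 - 1) + (-5 + 1)) + 35135 = -21*(-3*(-6) - 4) + 35135 = -21*(18 - 4) + 35135 = -21*14 + 35135 = -294 + 35135 = 34841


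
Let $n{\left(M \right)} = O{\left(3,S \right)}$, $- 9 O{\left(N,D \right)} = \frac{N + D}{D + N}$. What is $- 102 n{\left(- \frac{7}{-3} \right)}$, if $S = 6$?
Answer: $\frac{34}{3} \approx 11.333$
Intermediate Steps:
$O{\left(N,D \right)} = - \frac{1}{9}$ ($O{\left(N,D \right)} = - \frac{\left(N + D\right) \frac{1}{D + N}}{9} = - \frac{\left(D + N\right) \frac{1}{D + N}}{9} = \left(- \frac{1}{9}\right) 1 = - \frac{1}{9}$)
$n{\left(M \right)} = - \frac{1}{9}$
$- 102 n{\left(- \frac{7}{-3} \right)} = \left(-102\right) \left(- \frac{1}{9}\right) = \frac{34}{3}$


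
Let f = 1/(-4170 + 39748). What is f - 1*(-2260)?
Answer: 80406281/35578 ≈ 2260.0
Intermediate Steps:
f = 1/35578 ≈ 2.8107e-5
f - 1*(-2260) = 1/35578 - 1*(-2260) = 1/35578 + 2260 = 80406281/35578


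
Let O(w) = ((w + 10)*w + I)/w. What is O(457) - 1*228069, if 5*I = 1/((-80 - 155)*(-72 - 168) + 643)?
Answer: -29666385524509/130343255 ≈ -2.2760e+5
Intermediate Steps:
I = 1/285215 (I = 1/(5*((-80 - 155)*(-72 - 168) + 643)) = 1/(5*(-235*(-240) + 643)) = 1/(5*(56400 + 643)) = (⅕)/57043 = (⅕)*(1/57043) = 1/285215 ≈ 3.5061e-6)
O(w) = (1/285215 + w*(10 + w))/w (O(w) = ((w + 10)*w + 1/285215)/w = ((10 + w)*w + 1/285215)/w = (w*(10 + w) + 1/285215)/w = (1/285215 + w*(10 + w))/w)
O(457) - 1*228069 = (10 + 457 + (1/285215)/457) - 1*228069 = (10 + 457 + (1/285215)*(1/457)) - 228069 = (10 + 457 + 1/130343255) - 228069 = 60870300086/130343255 - 228069 = -29666385524509/130343255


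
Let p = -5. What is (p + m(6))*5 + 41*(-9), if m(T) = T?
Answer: -364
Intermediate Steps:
(p + m(6))*5 + 41*(-9) = (-5 + 6)*5 + 41*(-9) = 1*5 - 369 = 5 - 369 = -364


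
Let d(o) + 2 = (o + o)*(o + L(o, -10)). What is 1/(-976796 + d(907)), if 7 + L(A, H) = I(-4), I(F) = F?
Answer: 1/648546 ≈ 1.5419e-6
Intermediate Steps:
L(A, H) = -11 (L(A, H) = -7 - 4 = -11)
d(o) = -2 + 2*o*(-11 + o) (d(o) = -2 + (o + o)*(o - 11) = -2 + (2*o)*(-11 + o) = -2 + 2*o*(-11 + o))
1/(-976796 + d(907)) = 1/(-976796 + (-2 - 22*907 + 2*907²)) = 1/(-976796 + (-2 - 19954 + 2*822649)) = 1/(-976796 + (-2 - 19954 + 1645298)) = 1/(-976796 + 1625342) = 1/648546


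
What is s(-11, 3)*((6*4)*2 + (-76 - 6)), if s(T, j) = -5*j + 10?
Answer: 170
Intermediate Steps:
s(T, j) = 10 - 5*j
s(-11, 3)*((6*4)*2 + (-76 - 6)) = (10 - 5*3)*((6*4)*2 + (-76 - 6)) = (10 - 15)*(24*2 - 82) = -5*(48 - 82) = -5*(-34) = 170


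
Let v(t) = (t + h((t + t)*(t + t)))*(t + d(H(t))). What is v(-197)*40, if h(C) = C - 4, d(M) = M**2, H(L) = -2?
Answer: -1196870200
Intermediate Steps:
h(C) = -4 + C
v(t) = (4 + t)*(-4 + t + 4*t**2) (v(t) = (t + (-4 + (t + t)*(t + t)))*(t + (-2)**2) = (t + (-4 + (2*t)*(2*t)))*(t + 4) = (t + (-4 + 4*t**2))*(4 + t) = (-4 + t + 4*t**2)*(4 + t) = (4 + t)*(-4 + t + 4*t**2))
v(-197)*40 = (-16 + 4*(-197)**3 + 17*(-197)**2)*40 = (-16 + 4*(-7645373) + 17*38809)*40 = (-16 - 30581492 + 659753)*40 = -29921755*40 = -1196870200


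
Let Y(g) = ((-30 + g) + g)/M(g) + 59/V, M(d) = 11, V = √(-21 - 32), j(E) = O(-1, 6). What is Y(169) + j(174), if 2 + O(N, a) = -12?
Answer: 14 - 59*I*√53/53 ≈ 14.0 - 8.1043*I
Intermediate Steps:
O(N, a) = -14 (O(N, a) = -2 - 12 = -14)
j(E) = -14
V = I*√53 (V = √(-53) = I*√53 ≈ 7.2801*I)
Y(g) = -30/11 + 2*g/11 - 59*I*√53/53 (Y(g) = ((-30 + g) + g)/11 + 59/((I*√53)) = (-30 + 2*g)*(1/11) + 59*(-I*√53/53) = (-30/11 + 2*g/11) - 59*I*√53/53 = -30/11 + 2*g/11 - 59*I*√53/53)
Y(169) + j(174) = (-30/11 + (2/11)*169 - 59*I*√53/53) - 14 = (-30/11 + 338/11 - 59*I*√53/53) - 14 = (28 - 59*I*√53/53) - 14 = 14 - 59*I*√53/53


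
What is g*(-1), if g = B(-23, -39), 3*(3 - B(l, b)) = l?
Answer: -32/3 ≈ -10.667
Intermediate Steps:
B(l, b) = 3 - l/3
g = 32/3 (g = 3 - ⅓*(-23) = 3 + 23/3 = 32/3 ≈ 10.667)
g*(-1) = (32/3)*(-1) = -32/3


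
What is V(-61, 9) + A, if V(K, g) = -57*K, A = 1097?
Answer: 4574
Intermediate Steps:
V(-61, 9) + A = -57*(-61) + 1097 = 3477 + 1097 = 4574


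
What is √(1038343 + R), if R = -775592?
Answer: √262751 ≈ 512.59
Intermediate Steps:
√(1038343 + R) = √(1038343 - 775592) = √262751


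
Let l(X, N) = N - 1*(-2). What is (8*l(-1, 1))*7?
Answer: 168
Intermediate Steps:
l(X, N) = 2 + N (l(X, N) = N + 2 = 2 + N)
(8*l(-1, 1))*7 = (8*(2 + 1))*7 = (8*3)*7 = 24*7 = 168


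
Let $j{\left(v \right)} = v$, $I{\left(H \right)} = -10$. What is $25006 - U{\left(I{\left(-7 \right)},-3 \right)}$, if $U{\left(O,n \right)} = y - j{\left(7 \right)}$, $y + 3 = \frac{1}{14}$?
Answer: $\frac{350223}{14} \approx 25016.0$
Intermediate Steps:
$y = - \frac{41}{14}$ ($y = -3 + \frac{1}{14} = - \frac{41}{14} \approx -2.9286$)
$U{\left(O,n \right)} = - \frac{139}{14}$ ($U{\left(O,n \right)} = - \frac{41}{14} - 7 = - \frac{139}{14}$)
$25006 - U{\left(I{\left(-7 \right)},-3 \right)} = 25006 - - \frac{139}{14} = 25006 + \frac{139}{14} = \frac{350223}{14}$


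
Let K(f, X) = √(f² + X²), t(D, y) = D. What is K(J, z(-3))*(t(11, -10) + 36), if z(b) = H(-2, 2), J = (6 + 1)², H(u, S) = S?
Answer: 47*√2405 ≈ 2304.9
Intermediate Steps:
J = 49 (J = 7² = 49)
z(b) = 2
K(f, X) = √(X² + f²)
K(J, z(-3))*(t(11, -10) + 36) = √(2² + 49²)*(11 + 36) = √(4 + 2401)*47 = √2405*47 = 47*√2405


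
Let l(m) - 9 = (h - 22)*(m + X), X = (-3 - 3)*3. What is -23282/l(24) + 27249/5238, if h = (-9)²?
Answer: -12451081/211266 ≈ -58.936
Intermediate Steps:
h = 81
X = -18 (X = -6*3 = -18)
l(m) = -1053 + 59*m (l(m) = 9 + (81 - 22)*(m - 18) = 9 + 59*(-18 + m) = 9 + (-1062 + 59*m) = -1053 + 59*m)
-23282/l(24) + 27249/5238 = -23282/(-1053 + 59*24) + 27249/5238 = -23282/(-1053 + 1416) + 27249*(1/5238) = -23282/363 + 9083/1746 = -12451081/211266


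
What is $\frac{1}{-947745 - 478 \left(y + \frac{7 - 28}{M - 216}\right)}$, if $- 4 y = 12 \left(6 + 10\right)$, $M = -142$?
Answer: $- \frac{179}{165544398} \approx -1.0813 \cdot 10^{-6}$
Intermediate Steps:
$y = -48$ ($y = - \frac{12 \left(6 + 10\right)}{4} = - \frac{12 \cdot 16}{4} = \left(- \frac{1}{4}\right) 192 = -48$)
$\frac{1}{-947745 - 478 \left(y + \frac{7 - 28}{M - 216}\right)} = \frac{1}{-947745 - 478 \left(-48 + \frac{7 - 28}{-142 - 216}\right)} = \frac{1}{-947745 - 478 \left(-48 - \frac{21}{-358}\right)} = \frac{1}{-947745 - 478 \left(-48 - - \frac{21}{358}\right)} = \frac{1}{-947745 - 478 \left(-48 + \frac{21}{358}\right)} = \frac{1}{-947745 - - \frac{4101957}{179}} = \frac{1}{-947745 + \frac{4101957}{179}} = \frac{1}{- \frac{165544398}{179}} = - \frac{179}{165544398}$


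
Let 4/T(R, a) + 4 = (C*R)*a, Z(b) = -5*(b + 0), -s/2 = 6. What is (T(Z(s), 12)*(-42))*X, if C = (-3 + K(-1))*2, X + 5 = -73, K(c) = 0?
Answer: -3276/1081 ≈ -3.0305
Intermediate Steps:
s = -12 (s = -2*6 = -12)
Z(b) = -5*b
X = -78 (X = -5 - 73 = -78)
C = -6 (C = (-3 + 0)*2 = -3*2 = -6)
T(R, a) = 4/(-4 - 6*R*a) (T(R, a) = 4/(-4 + (-6*R)*a) = 4/(-4 - 6*R*a))
(T(Z(s), 12)*(-42))*X = (-2/(2 + 3*(-5*(-12))*12)*(-42))*(-78) = (-2/(2 + 3*60*12)*(-42))*(-78) = (-2/(2 + 2160)*(-42))*(-78) = (-2/2162*(-42))*(-78) = (-2*1/2162*(-42))*(-78) = -1/1081*(-42)*(-78) = (42/1081)*(-78) = -3276/1081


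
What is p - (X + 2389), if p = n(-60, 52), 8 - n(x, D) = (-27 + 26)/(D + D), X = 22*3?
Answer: -254487/104 ≈ -2447.0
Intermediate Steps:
X = 66
n(x, D) = 8 + 1/(2*D) (n(x, D) = 8 - (-27 + 26)/(D + D) = 8 - (-1)/(2*D) = 8 + 1/(2*D))
p = 833/104 (p = 8 + (½)/52 = 8 + (½)*(1/52) = 8 + 1/104 = 833/104 ≈ 8.0096)
p - (X + 2389) = 833/104 - (66 + 2389) = 833/104 - 1*2455 = 833/104 - 2455 = -254487/104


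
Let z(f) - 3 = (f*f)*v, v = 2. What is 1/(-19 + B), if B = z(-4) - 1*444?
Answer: -1/428 ≈ -0.0023364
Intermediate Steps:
z(f) = 3 + 2*f**2 (z(f) = 3 + (f*f)*2 = 3 + f**2*2 = 3 + 2*f**2)
B = -409 (B = (3 + 2*(-4)**2) - 1*444 = (3 + 2*16) - 444 = (3 + 32) - 444 = 35 - 444 = -409)
1/(-19 + B) = 1/(-19 - 409) = 1/(-428) = -1/428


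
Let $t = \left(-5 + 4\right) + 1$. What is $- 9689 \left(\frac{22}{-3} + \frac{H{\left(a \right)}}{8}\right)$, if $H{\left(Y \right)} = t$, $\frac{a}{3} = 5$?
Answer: $\frac{213158}{3} \approx 71053.0$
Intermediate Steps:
$a = 15$ ($a = 3 \cdot 5 = 15$)
$t = 0$ ($t = -1 + 1 = 0$)
$H{\left(Y \right)} = 0$
$- 9689 \left(\frac{22}{-3} + \frac{H{\left(a \right)}}{8}\right) = - 9689 \left(\frac{22}{-3} + \frac{0}{8}\right) = - 9689 \left(22 \left(- \frac{1}{3}\right) + 0 \cdot \frac{1}{8}\right) = - 9689 \left(- \frac{22}{3} + 0\right) = \left(-9689\right) \left(- \frac{22}{3}\right) = \frac{213158}{3}$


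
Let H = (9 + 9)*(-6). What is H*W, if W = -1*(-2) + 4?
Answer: -648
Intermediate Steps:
H = -108 (H = 18*(-6) = -108)
W = 6 (W = 2 + 4 = 6)
H*W = -108*6 = -648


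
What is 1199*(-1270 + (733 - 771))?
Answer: -1568292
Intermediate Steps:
1199*(-1270 + (733 - 771)) = 1199*(-1270 - 38) = 1199*(-1308) = -1568292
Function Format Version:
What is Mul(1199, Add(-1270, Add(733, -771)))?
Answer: -1568292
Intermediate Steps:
Mul(1199, Add(-1270, Add(733, -771))) = Mul(1199, Add(-1270, -38)) = Mul(1199, -1308) = -1568292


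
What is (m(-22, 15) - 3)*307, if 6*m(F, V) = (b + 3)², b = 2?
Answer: 2149/6 ≈ 358.17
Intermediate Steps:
m(F, V) = 25/6 (m(F, V) = (2 + 3)²/6 = (⅙)*5² = (⅙)*25 = 25/6)
(m(-22, 15) - 3)*307 = (25/6 - 3)*307 = (7/6)*307 = 2149/6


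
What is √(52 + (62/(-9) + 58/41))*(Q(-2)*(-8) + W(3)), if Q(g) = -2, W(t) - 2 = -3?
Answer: 20*√43993/41 ≈ 102.31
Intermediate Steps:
W(t) = -1 (W(t) = 2 - 3 = -1)
√(52 + (62/(-9) + 58/41))*(Q(-2)*(-8) + W(3)) = √(52 + (62/(-9) + 58/41))*(-2*(-8) - 1) = √(52 + (62*(-⅑) + 58*(1/41)))*(16 - 1) = √(52 + (-62/9 + 58/41))*15 = √(52 - 2020/369)*15 = √(17168/369)*15 = (4*√43993/123)*15 = 20*√43993/41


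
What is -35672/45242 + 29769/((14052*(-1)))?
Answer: -308012007/105956764 ≈ -2.9070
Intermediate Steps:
-35672/45242 + 29769/((14052*(-1))) = -35672*1/45242 + 29769/(-14052) = -17836/22621 + 29769*(-1/14052) = -17836/22621 - 9923/4684 = -308012007/105956764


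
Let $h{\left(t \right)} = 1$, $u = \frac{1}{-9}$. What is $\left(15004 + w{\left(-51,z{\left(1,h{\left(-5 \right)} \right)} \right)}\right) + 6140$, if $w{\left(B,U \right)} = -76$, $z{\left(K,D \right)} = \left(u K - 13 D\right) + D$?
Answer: $21068$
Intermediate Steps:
$u = - \frac{1}{9} \approx -0.11111$
$z{\left(K,D \right)} = - 12 D - \frac{K}{9}$ ($z{\left(K,D \right)} = \left(- \frac{K}{9} - 13 D\right) + D = \left(- 13 D - \frac{K}{9}\right) + D = - 12 D - \frac{K}{9}$)
$\left(15004 + w{\left(-51,z{\left(1,h{\left(-5 \right)} \right)} \right)}\right) + 6140 = \left(15004 - 76\right) + 6140 = 14928 + 6140 = 21068$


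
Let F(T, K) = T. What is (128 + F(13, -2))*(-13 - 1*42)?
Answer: -7755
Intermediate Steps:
(128 + F(13, -2))*(-13 - 1*42) = (128 + 13)*(-13 - 1*42) = 141*(-13 - 42) = 141*(-55) = -7755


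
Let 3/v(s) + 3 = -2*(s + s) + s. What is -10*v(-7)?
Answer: -5/3 ≈ -1.6667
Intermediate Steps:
v(s) = 3/(-3 - 3*s) (v(s) = 3/(-3 + (-2*(s + s) + s)) = 3/(-3 + (-4*s + s)) = 3/(-3 - 3*s))
-10*v(-7) = -(-10)/(1 - 7) = -(-10)/(-6) = -(-10)*(-1)/6 = -10*1/6 = -5/3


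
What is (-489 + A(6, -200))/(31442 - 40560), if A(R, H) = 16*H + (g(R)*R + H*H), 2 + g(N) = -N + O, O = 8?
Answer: -36311/9118 ≈ -3.9823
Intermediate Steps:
g(N) = 6 - N (g(N) = -2 + (-N + 8) = -2 + (8 - N) = 6 - N)
A(R, H) = H**2 + 16*H + R*(6 - R) (A(R, H) = 16*H + ((6 - R)*R + H*H) = 16*H + (R*(6 - R) + H**2) = 16*H + (H**2 + R*(6 - R)) = H**2 + 16*H + R*(6 - R))
(-489 + A(6, -200))/(31442 - 40560) = (-489 + ((-200)**2 + 16*(-200) - 1*6*(-6 + 6)))/(31442 - 40560) = (-489 + (40000 - 3200 - 1*6*0))/(-9118) = (-489 + (40000 - 3200 + 0))*(-1/9118) = (-489 + 36800)*(-1/9118) = 36311*(-1/9118) = -36311/9118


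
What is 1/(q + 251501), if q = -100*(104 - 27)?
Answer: 1/243801 ≈ 4.1017e-6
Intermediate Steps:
q = -7700 (q = -100*77 = -7700)
1/(q + 251501) = 1/(-7700 + 251501) = 1/243801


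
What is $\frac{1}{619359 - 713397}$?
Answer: $- \frac{1}{94038} \approx -1.0634 \cdot 10^{-5}$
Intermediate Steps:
$\frac{1}{619359 - 713397} = \frac{1}{-94038} = - \frac{1}{94038}$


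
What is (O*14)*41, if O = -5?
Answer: -2870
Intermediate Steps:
(O*14)*41 = -5*14*41 = -70*41 = -2870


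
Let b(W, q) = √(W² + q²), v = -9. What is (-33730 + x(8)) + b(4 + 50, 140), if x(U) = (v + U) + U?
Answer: -33723 + 2*√5629 ≈ -33573.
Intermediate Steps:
x(U) = -9 + 2*U (x(U) = (-9 + U) + U = -9 + 2*U)
(-33730 + x(8)) + b(4 + 50, 140) = (-33730 + (-9 + 2*8)) + √((4 + 50)² + 140²) = (-33730 + (-9 + 16)) + √(54² + 19600) = (-33730 + 7) + √(2916 + 19600) = -33723 + √22516 = -33723 + 2*√5629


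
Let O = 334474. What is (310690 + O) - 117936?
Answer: 527228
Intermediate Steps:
(310690 + O) - 117936 = (310690 + 334474) - 117936 = 645164 - 117936 = 527228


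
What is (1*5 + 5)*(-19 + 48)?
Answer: 290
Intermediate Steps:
(1*5 + 5)*(-19 + 48) = (5 + 5)*29 = 10*29 = 290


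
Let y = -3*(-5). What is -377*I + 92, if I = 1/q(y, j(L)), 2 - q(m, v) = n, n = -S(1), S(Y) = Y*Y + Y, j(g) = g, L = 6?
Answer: -9/4 ≈ -2.2500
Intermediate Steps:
S(Y) = Y + Y**2 (S(Y) = Y**2 + Y = Y + Y**2)
y = 15
n = -2 (n = -(1 + 1) = -2 ≈ -2.0000)
q(m, v) = 4 (q(m, v) = 2 - 1*(-2) = 2 + 2 = 4)
I = 1/4 ≈ 0.25000
-377*I + 92 = -377*1/4 + 92 = -377/4 + 92 = -9/4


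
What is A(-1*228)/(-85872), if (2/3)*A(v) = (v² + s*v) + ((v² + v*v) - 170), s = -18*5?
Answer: -88151/28624 ≈ -3.0796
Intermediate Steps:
s = -90
A(v) = -255 - 135*v + 9*v²/2 (A(v) = 3*((v² - 90*v) + ((v² + v*v) - 170))/2 = 3*((v² - 90*v) + ((v² + v²) - 170))/2 = 3*((v² - 90*v) + (2*v² - 170))/2 = 3*((v² - 90*v) + (-170 + 2*v²))/2 = 3*(-170 - 90*v + 3*v²)/2 = -255 - 135*v + 9*v²/2)
A(-1*228)/(-85872) = (-255 - (-135)*228 + 9*(-1*228)²/2)/(-85872) = (-255 - 135*(-228) + (9/2)*(-228)²)*(-1/85872) = (-255 + 30780 + (9/2)*51984)*(-1/85872) = (-255 + 30780 + 233928)*(-1/85872) = 264453*(-1/85872) = -88151/28624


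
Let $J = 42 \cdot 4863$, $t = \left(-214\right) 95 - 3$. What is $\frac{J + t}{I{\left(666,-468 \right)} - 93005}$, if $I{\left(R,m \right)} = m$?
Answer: $- \frac{183913}{93473} \approx -1.9676$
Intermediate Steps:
$t = -20333$ ($t = -20330 - 3 = -20333$)
$J = 204246$
$\frac{J + t}{I{\left(666,-468 \right)} - 93005} = \frac{204246 - 20333}{-468 - 93005} = \frac{183913}{-93473} = 183913 \left(- \frac{1}{93473}\right) = - \frac{183913}{93473}$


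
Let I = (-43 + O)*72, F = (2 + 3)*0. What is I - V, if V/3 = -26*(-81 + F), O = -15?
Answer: -10494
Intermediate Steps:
F = 0 (F = 5*0 = 0)
I = -4176 (I = (-43 - 15)*72 = -58*72 = -4176)
V = 6318 (V = 3*(-26*(-81 + 0)) = 3*(-26*(-81)) = 3*2106 = 6318)
I - V = -4176 - 1*6318 = -4176 - 6318 = -10494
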